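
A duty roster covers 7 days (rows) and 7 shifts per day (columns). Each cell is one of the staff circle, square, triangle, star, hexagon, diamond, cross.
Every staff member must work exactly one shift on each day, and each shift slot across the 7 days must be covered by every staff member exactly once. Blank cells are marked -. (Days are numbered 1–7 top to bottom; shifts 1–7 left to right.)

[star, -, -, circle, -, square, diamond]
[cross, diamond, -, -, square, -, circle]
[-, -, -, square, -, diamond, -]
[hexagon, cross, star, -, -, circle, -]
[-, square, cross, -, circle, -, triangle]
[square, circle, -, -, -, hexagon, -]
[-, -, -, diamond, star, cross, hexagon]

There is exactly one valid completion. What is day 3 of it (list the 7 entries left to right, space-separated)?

triangle star circle square hexagon diamond cross

Day 4, shift 4: day 4 has {circle, star, hexagon, cross} and shift 4 has {circle, square, diamond}, leaving only triangle.
Day 4, shift 5: day 4 has {circle, triangle, star, hexagon, cross} and shift 5 has {circle, square, star}, leaving only diamond.
Day 4, shift 7: day 4 has {circle, triangle, star, hexagon, diamond, cross} and shift 7 has {circle, triangle, hexagon, diamond}, leaving only square.
Day 5, shift 1: day 5 has {circle, square, triangle, cross} and shift 1 has {square, star, hexagon, cross}, leaving only diamond.
Day 5, shift 6: day 5 has {circle, square, triangle, diamond, cross} and shift 6 has {circle, square, hexagon, diamond, cross}, leaving only star.
Day 2, shift 6: day 2 has {circle, square, diamond, cross} and shift 6 has {circle, square, star, hexagon, diamond, cross}, leaving only triangle.
Day 2, shift 3: day 2 has {circle, square, triangle, diamond, cross} and shift 3 has {star, cross}, leaving only hexagon.
Day 1, shift 3: day 1 has {circle, square, star, diamond} and shift 3 has {star, hexagon, cross}, leaving only triangle.
Day 3, shift 3: day 3 has {square, diamond} and shift 3 has {triangle, star, hexagon, cross}, leaving only circle.
Day 3, shift 1: day 3 has {circle, square, diamond} and shift 1 has {square, star, hexagon, diamond, cross}, leaving only triangle.
Day 1, shift 2: day 1 has {circle, square, triangle, star, diamond} and shift 2 has {circle, square, diamond, cross}, leaving only hexagon.
Day 3, shift 2: day 3 has {circle, square, triangle, diamond} and shift 2 has {circle, square, hexagon, diamond, cross}, leaving only star.
Day 3, shift 7: day 3 has {circle, square, triangle, star, diamond} and shift 7 has {circle, square, triangle, hexagon, diamond}, leaving only cross.
Day 3, shift 5: day 3 has {circle, square, triangle, star, diamond, cross} and shift 5 has {circle, square, star, diamond}, leaving only hexagon.
So day 3 reads: triangle star circle square hexagon diamond cross.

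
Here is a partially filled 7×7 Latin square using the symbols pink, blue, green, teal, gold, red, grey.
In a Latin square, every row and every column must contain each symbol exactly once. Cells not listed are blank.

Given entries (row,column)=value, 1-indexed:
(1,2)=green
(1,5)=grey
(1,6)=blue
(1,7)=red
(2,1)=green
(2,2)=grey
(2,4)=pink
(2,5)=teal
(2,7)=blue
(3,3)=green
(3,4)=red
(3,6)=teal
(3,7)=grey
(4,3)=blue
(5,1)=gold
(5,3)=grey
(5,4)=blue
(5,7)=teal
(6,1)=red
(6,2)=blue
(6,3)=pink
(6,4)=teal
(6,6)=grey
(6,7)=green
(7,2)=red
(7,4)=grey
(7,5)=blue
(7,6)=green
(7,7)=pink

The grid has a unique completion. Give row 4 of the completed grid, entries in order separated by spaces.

Row 4, column 7: row 4 has {blue} and column 7 has {pink, blue, green, teal, red, grey}, leaving only gold.
Row 4, column 4: row 4 has {blue, gold} and column 4 has {pink, blue, teal, red, grey}, leaving only green.
Row 1, column 4: row 1 has {blue, green, red, grey} and column 4 has {pink, blue, green, teal, red, grey}, leaving only gold.
Row 1, column 3: row 1 has {blue, green, gold, red, grey} and column 3 has {pink, blue, green, grey}, leaving only teal.
Row 1, column 1: row 1 has {blue, green, teal, gold, red, grey} and column 1 has {green, gold, red}, leaving only pink.
Row 3, column 1: row 3 has {green, teal, red, grey} and column 1 has {pink, green, gold, red}, leaving only blue.
Row 5, column 2: row 5 has {blue, teal, gold, grey} and column 2 has {blue, green, red, grey}, leaving only pink.
Row 4, column 2: row 4 has {blue, green, gold} and column 2 has {pink, blue, green, red, grey}, leaving only teal.
Row 4, column 1: row 4 has {blue, green, teal, gold} and column 1 has {pink, blue, green, gold, red}, leaving only grey.
Row 3, column 2: row 3 has {blue, green, teal, red, grey} and column 2 has {pink, blue, green, teal, red, grey}, leaving only gold.
Row 3, column 5: row 3 has {blue, green, teal, gold, red, grey} and column 5 has {blue, teal, grey}, leaving only pink.
Row 4, column 5: row 4 has {blue, green, teal, gold, grey} and column 5 has {pink, blue, teal, grey}, leaving only red.
Row 4, column 6: row 4 has {blue, green, teal, gold, red, grey} and column 6 has {blue, green, teal, grey}, leaving only pink.
So row 4 reads: grey teal blue green red pink gold.

grey teal blue green red pink gold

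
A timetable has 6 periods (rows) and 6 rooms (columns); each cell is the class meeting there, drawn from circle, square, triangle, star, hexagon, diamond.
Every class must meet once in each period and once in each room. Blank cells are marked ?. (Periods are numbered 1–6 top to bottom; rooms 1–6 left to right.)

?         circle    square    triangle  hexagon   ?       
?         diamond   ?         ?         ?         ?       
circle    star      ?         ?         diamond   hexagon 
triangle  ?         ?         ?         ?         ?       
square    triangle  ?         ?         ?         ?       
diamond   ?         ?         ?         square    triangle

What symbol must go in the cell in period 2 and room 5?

Period 1, room 1: period 1 has {circle, square, triangle, hexagon} and room 1 has {circle, square, triangle, diamond}, leaving only star.
Period 1, room 6: period 1 has {circle, square, triangle, star, hexagon} and room 6 has {triangle, hexagon}, leaving only diamond.
Period 2, room 1: period 2 has {diamond} and room 1 has {circle, square, triangle, star, diamond}, leaving only hexagon.
Period 3, room 3: period 3 has {circle, star, hexagon, diamond} and room 3 has {square}, leaving only triangle.
Period 3, room 4: period 3 has {circle, triangle, star, hexagon, diamond} and room 4 has {triangle}, leaving only square.
Period 6, room 2: period 6 has {square, triangle, diamond} and room 2 has {circle, triangle, star, diamond}, leaving only hexagon.
Period 4, room 2: period 4 has {triangle} and room 2 has {circle, triangle, star, hexagon, diamond}, leaving only square.
Period 2, room 5 is narrowed to {circle, triangle, star}.
If it were circle, then period 2, room 4 would be left with no valid symbol.
If it were star, then period 2, room 4 would be left with no valid symbol.
So period 2, room 5 must be triangle.

triangle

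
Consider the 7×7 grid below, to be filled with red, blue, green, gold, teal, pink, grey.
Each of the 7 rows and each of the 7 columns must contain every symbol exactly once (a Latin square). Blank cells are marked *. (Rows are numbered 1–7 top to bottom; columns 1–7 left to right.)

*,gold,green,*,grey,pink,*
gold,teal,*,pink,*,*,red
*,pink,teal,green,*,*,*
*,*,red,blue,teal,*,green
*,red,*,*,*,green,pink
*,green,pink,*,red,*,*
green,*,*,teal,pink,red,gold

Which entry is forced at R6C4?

gold

Row 1, column 4: row 1 has {green, gold, pink, grey} and column 4 has {blue, green, teal, pink}, leaving only red.
Row 4, column 2: row 4 has {red, blue, green, teal} and column 2 has {red, green, gold, teal, pink}, leaving only grey.
Row 4, column 1: row 4 has {red, blue, green, teal, grey} and column 1 has {green, gold}, leaving only pink.
Row 4, column 6: row 4 has {red, blue, green, teal, pink, grey} and column 6 has {red, green, pink}, leaving only gold.
Row 7, column 2: row 7 has {red, green, gold, teal, pink} and column 2 has {red, green, gold, teal, pink, grey}, leaving only blue.
Row 7, column 3: row 7 has {red, blue, green, gold, teal, pink} and column 3 has {red, green, teal, pink}, leaving only grey.
Row 2, column 3: row 2 has {red, gold, teal, pink} and column 3 has {red, green, teal, pink, grey}, leaving only blue.
Row 2, column 5: row 2 has {red, blue, gold, teal, pink} and column 5 has {red, teal, pink, grey}, leaving only green.
Row 2, column 6: row 2 has {red, blue, green, gold, teal, pink} and column 6 has {red, green, gold, pink}, leaving only grey.
Row 3, column 6: row 3 has {green, teal, pink} and column 6 has {red, green, gold, pink, grey}, leaving only blue.
Row 3, column 5: row 3 has {blue, green, teal, pink} and column 5 has {red, green, teal, pink, grey}, leaving only gold.
Row 3, column 7: row 3 has {blue, green, gold, teal, pink} and column 7 has {red, green, gold, pink}, leaving only grey.
Row 3, column 1: row 3 has {blue, green, gold, teal, pink, grey} and column 1 has {green, gold, pink}, leaving only red.
Row 5, column 3: row 5 has {red, green, pink} and column 3 has {red, blue, green, teal, pink, grey}, leaving only gold.
Row 5, column 4: row 5 has {red, green, gold, pink} and column 4 has {red, blue, green, teal, pink}, leaving only grey.
Row 6 already has {red, green, pink} and column 4 already has {red, blue, green, teal, pink, grey}, so row 6, column 4 must be gold.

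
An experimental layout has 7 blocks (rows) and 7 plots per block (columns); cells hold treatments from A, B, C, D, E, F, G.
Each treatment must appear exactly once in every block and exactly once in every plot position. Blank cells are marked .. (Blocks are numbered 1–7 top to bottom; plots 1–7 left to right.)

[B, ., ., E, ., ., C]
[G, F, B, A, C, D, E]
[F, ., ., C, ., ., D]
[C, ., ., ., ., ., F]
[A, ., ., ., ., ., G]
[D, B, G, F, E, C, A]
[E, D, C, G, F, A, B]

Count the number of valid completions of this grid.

11

Block 1, plot 2: eliminating its block and plot leaves {A, G}.
Block 1, plot 3: eliminating its block and plot leaves {A, D, F}.
Block 1, plot 5: eliminating its block and plot leaves {A, D, G}.
Block 1, plot 6: eliminating its block and plot leaves {F, G}.
Block 3, plot 2: eliminating its block and plot leaves {A, E, G}.
Block 3, plot 3: eliminating its block and plot leaves {A, E}.
Block 3, plot 5: eliminating its block and plot leaves {A, B, G}.
Block 3, plot 6: eliminating its block and plot leaves {B, E, G}.
Block 4, plot 2: eliminating its block and plot leaves {A, E, G}.
Block 4, plot 3: eliminating its block and plot leaves {A, D, E}.
Block 4, plot 4: eliminating its block and plot leaves {B, D}.
Block 4, plot 5: eliminating its block and plot leaves {A, B, D, G}.
Block 4, plot 6: eliminating its block and plot leaves {B, E, G}.
Block 5, plot 2: eliminating its block and plot leaves {C, E}.
Block 5, plot 3: eliminating its block and plot leaves {D, E, F}.
Block 5, plot 4: eliminating its block and plot leaves {B, D}.
Block 5, plot 5: eliminating its block and plot leaves {B, D}.
Block 5, plot 6: eliminating its block and plot leaves {B, E, F}.
Enumerating the assignments across these blanks that avoid any block or plot repeat gives 11 completions.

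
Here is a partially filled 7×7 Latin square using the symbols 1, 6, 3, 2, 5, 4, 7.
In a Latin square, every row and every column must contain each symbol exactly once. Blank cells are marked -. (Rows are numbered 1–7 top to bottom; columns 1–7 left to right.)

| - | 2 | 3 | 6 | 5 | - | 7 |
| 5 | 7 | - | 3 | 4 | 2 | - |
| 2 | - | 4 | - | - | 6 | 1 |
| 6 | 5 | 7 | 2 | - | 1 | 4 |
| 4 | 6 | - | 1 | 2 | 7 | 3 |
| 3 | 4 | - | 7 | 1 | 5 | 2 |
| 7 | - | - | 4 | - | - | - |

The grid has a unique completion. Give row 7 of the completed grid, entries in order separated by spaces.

Row 7, column 6: row 7 has {4, 7} and column 6 has {1, 6, 2, 5, 7}, leaving only 3.
Row 7, column 2: row 7 has {3, 4, 7} and column 2 has {6, 2, 5, 4, 7}, leaving only 1.
Row 7, column 5: row 7 has {1, 3, 4, 7} and column 5 has {1, 2, 5, 4}, leaving only 6.
Row 7, column 7: row 7 has {1, 6, 3, 4, 7} and column 7 has {1, 3, 2, 4, 7}, leaving only 5.
Row 7, column 3: row 7 has {1, 6, 3, 5, 4, 7} and column 3 has {3, 4, 7}, leaving only 2.
So row 7 reads: 7 1 2 4 6 3 5.

7 1 2 4 6 3 5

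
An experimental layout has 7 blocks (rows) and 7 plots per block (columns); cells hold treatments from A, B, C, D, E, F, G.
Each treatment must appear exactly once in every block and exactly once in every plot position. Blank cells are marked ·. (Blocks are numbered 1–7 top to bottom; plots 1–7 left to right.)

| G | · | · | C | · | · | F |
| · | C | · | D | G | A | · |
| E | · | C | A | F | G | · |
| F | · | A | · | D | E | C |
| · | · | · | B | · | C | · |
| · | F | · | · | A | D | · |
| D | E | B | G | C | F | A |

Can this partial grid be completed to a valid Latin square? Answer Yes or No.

Block 4, plot 4: block 4 together with plot 4 already contain {A, B, C, D, E, F, G} — every symbol — so nothing can go there. The grid has no valid completion.

No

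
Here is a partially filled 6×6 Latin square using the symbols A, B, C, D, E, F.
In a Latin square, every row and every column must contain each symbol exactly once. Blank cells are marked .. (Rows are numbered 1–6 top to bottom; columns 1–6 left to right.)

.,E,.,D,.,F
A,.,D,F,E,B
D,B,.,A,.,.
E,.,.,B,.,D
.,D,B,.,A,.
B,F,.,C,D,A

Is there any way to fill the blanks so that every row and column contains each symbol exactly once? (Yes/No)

Yes

No row or column among the givens repeats a symbol, and propagating forced cells runs into no contradiction.
One valid completion exists (for instance, C E A D B F / A C D F E B / D B F A C E / E A C B F D / F D B E A C / B F E C D A).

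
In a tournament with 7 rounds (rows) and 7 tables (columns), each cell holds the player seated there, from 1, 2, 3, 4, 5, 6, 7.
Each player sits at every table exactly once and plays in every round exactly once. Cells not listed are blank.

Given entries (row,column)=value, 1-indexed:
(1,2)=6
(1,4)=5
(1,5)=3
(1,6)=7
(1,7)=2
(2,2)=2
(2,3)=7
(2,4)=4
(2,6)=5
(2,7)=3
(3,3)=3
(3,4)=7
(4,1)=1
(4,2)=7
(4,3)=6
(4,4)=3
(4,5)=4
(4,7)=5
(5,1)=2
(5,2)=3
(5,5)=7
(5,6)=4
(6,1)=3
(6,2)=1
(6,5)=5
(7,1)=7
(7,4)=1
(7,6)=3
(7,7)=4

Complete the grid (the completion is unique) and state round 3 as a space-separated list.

5 4 3 7 2 1 6

Round 1, table 1: round 1 has {2, 3, 5, 6, 7} and table 1 has {1, 2, 3, 7}, leaving only 4.
Round 1, table 3: round 1 has {2, 3, 4, 5, 6, 7} and table 3 has {3, 6, 7}, leaving only 1.
Round 2, table 1: round 2 has {2, 3, 4, 5, 7} and table 1 has {1, 2, 3, 4, 7}, leaving only 6.
Round 3, table 1: round 3 has {3, 7} and table 1 has {1, 2, 3, 4, 6, 7}, leaving only 5.
Round 3, table 2: round 3 has {3, 5, 7} and table 2 has {1, 2, 3, 6, 7}, leaving only 4.
Round 2, table 5: round 2 has {2, 3, 4, 5, 6, 7} and table 5 has {3, 4, 5, 7}, leaving only 1.
Round 4, table 6: round 4 has {1, 3, 4, 5, 6, 7} and table 6 has {3, 4, 5, 7}, leaving only 2.
Round 5, table 3: round 5 has {2, 3, 4, 7} and table 3 has {1, 3, 6, 7}, leaving only 5.
Round 5, table 4: round 5 has {2, 3, 4, 5, 7} and table 4 has {1, 3, 4, 5, 7}, leaving only 6.
Round 5, table 7: round 5 has {2, 3, 4, 5, 6, 7} and table 7 has {2, 3, 4, 5}, leaving only 1.
Round 3, table 7: round 3 has {3, 4, 5, 7} and table 7 has {1, 2, 3, 4, 5}, leaving only 6.
Round 3, table 5: round 3 has {3, 4, 5, 6, 7} and table 5 has {1, 3, 4, 5, 7}, leaving only 2.
Round 3, table 6: round 3 has {2, 3, 4, 5, 6, 7} and table 6 has {2, 3, 4, 5, 7}, leaving only 1.
So round 3 reads: 5 4 3 7 2 1 6.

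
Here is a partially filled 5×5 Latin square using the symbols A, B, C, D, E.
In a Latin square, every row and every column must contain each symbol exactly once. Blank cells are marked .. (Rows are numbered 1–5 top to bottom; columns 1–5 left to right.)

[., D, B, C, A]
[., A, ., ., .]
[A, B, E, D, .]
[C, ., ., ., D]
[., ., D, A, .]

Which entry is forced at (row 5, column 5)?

Row 1, column 1: row 1 has {A, B, C, D} and column 1 has {A, C}, leaving only E.
Row 2, column 3: row 2 has {A} and column 3 has {B, D, E}, leaving only C.
Row 3, column 5: row 3 has {A, B, D, E} and column 5 has {A, D}, leaving only C.
Row 4, column 2: row 4 has {C, D} and column 2 has {A, B, D}, leaving only E.
Row 4, column 3: row 4 has {C, D, E} and column 3 has {B, C, D, E}, leaving only A.
Row 4, column 4: row 4 has {A, C, D, E} and column 4 has {A, C, D}, leaving only B.
Row 2, column 4: row 2 has {A, C} and column 4 has {A, B, C, D}, leaving only E.
Row 2, column 5: row 2 has {A, C, E} and column 5 has {A, C, D}, leaving only B.
Row 5 already has {A, D} and column 5 already has {A, B, C, D}, so row 5, column 5 must be E.

E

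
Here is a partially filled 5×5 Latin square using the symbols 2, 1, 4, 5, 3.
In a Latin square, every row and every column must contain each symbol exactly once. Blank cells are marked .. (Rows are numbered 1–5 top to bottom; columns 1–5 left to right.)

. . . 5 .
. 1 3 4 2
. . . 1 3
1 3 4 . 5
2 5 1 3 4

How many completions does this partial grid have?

Row 1, column 1: eliminating its row and column leaves {4, 3}.
Row 1, column 2: eliminating its row and column leaves {2, 4}.
Row 1, column 3: eliminating its row and column leaves {2}.
Row 1, column 5: eliminating its row and column leaves {1}.
Row 2, column 1: eliminating its row and column leaves {5}.
Row 3, column 1: eliminating its row and column leaves {4, 5}.
Row 3, column 2: eliminating its row and column leaves {2, 4}.
Row 3, column 3: eliminating its row and column leaves {2, 5}.
Row 4, column 4: eliminating its row and column leaves {2}.
Only one assignment across all blanks avoids any row or column repeat, giving 1 completion.

1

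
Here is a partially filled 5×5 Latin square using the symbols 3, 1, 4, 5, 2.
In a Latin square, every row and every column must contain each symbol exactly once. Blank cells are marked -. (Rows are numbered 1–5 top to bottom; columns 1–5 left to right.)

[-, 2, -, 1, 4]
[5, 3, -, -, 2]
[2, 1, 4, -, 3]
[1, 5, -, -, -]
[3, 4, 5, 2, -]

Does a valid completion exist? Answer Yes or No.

Row 1, column 1: row 1 together with column 1 already contain {3, 1, 4, 5, 2} — every symbol — so nothing can go there. The grid has no valid completion.

No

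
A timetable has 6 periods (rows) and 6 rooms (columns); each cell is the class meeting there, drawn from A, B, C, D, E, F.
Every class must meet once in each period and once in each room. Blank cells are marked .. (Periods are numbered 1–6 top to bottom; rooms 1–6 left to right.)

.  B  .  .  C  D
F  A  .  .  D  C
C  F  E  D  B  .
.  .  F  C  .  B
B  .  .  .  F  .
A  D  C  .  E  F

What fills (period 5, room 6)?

Period 1, room 1: period 1 has {B, C, D} and room 1 has {A, B, C, F}, leaving only E.
Period 1, room 3: period 1 has {B, C, D, E} and room 3 has {C, E, F}, leaving only A.
Period 1, room 4: period 1 has {A, B, C, D, E} and room 4 has {C, D}, leaving only F.
Period 2, room 3: period 2 has {A, C, D, F} and room 3 has {A, C, E, F}, leaving only B.
Period 2, room 4: period 2 has {A, B, C, D, F} and room 4 has {C, D, F}, leaving only E.
Period 3, room 6: period 3 has {B, C, D, E, F} and room 6 has {B, C, D, F}, leaving only A.
Period 5 already has {B, F} and room 6 already has {A, B, C, D, F}, so period 5, room 6 must be E.

E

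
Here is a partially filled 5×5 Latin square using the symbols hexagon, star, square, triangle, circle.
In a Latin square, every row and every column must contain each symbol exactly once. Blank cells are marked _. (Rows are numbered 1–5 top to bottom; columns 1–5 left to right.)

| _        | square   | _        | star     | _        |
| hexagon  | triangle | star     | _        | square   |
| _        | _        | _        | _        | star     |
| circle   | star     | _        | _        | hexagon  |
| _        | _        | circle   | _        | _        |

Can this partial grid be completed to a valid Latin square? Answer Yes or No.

No row or column among the givens repeats a symbol, and propagating forced cells runs into no contradiction.
One valid completion exists (for instance, triangle square hexagon star circle / hexagon triangle star circle square / square circle triangle hexagon star / circle star square triangle hexagon / star hexagon circle square triangle).

Yes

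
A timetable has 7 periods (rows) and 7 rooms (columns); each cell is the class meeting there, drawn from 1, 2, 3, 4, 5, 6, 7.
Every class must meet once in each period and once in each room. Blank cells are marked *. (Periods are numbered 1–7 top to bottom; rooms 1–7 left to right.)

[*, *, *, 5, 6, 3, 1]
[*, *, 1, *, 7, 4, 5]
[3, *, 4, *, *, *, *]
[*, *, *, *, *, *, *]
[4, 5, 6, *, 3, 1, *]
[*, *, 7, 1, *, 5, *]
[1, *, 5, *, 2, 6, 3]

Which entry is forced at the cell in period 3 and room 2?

Period 1, room 3: period 1 has {1, 3, 5, 6} and room 3 has {1, 4, 5, 6, 7}, leaving only 2.
Period 1, room 1: period 1 has {1, 2, 3, 5, 6} and room 1 has {1, 3, 4}, leaving only 7.
Period 1, room 2: period 1 has {1, 2, 3, 5, 6, 7} and room 2 has {5}, leaving only 4.
Period 4, room 3: period 4 has {} and room 3 has {1, 2, 4, 5, 6, 7}, leaving only 3.
Period 6, room 5: period 6 has {1, 5, 7} and room 5 has {2, 3, 6, 7}, leaving only 4.
Period 7, room 2: period 7 has {1, 2, 3, 5, 6} and room 2 has {4, 5}, leaving only 7.
Period 7, room 4: period 7 has {1, 2, 3, 5, 6, 7} and room 4 has {1, 5}, leaving only 4.
Period 3, room 2 is narrowed to {1, 2, 6}.
If it were 2, then period 3, room 7 would be left with no valid symbol.
If it were 6, propagating the remaining blanks reaches a contradiction.
So period 3, room 2 must be 1.

1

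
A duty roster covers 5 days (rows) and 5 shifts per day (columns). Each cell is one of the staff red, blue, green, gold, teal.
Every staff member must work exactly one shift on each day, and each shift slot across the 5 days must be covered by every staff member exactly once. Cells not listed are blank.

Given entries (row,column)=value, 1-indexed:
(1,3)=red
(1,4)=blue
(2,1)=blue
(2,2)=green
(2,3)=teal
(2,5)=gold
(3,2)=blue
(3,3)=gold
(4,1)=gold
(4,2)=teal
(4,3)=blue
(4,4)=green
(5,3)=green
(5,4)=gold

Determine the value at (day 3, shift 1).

Day 1, shift 2: day 1 has {red, blue} and shift 2 has {blue, green, teal}, leaving only gold.
Day 2, shift 4: day 2 has {blue, green, gold, teal} and shift 4 has {blue, green, gold}, leaving only red.
Day 3, shift 4: day 3 has {blue, gold} and shift 4 has {red, blue, green, gold}, leaving only teal.
Day 4, shift 5: day 4 has {blue, green, gold, teal} and shift 5 has {gold}, leaving only red.
Day 3, shift 5: day 3 has {blue, gold, teal} and shift 5 has {red, gold}, leaving only green.
Day 3 already has {blue, green, gold, teal} and shift 1 already has {blue, gold}, so day 3, shift 1 must be red.

red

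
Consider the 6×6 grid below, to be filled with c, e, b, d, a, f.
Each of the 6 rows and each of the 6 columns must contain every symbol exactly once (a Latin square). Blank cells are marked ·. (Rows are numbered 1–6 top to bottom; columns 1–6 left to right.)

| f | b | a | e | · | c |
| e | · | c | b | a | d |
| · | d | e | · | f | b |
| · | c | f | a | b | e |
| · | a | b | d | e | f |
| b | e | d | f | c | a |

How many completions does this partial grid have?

1

Row 1, column 5: eliminating its row and column leaves {d}.
Row 2, column 2: eliminating its row and column leaves {f}.
Row 3, column 1: eliminating its row and column leaves {c, a}.
Row 3, column 4: eliminating its row and column leaves {c}.
Row 4, column 1: eliminating its row and column leaves {d}.
Row 5, column 1: eliminating its row and column leaves {c}.
Only one assignment across all blanks avoids any row or column repeat, giving 1 completion.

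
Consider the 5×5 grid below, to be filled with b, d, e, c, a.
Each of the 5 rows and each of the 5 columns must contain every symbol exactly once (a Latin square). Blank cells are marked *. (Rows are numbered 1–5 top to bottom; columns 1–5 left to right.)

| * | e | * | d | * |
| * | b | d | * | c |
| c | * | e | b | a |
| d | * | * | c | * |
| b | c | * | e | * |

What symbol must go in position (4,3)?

b

Row 1, column 1: row 1 has {d, e} and column 1 has {b, d, c}, leaving only a.
Row 1, column 5: row 1 has {d, e, a} and column 5 has {c, a}, leaving only b.
Row 1, column 3: row 1 has {b, d, e, a} and column 3 has {d, e}, leaving only c.
Row 2, column 1: row 2 has {b, d, c} and column 1 has {b, d, c, a}, leaving only e.
Row 2, column 4: row 2 has {b, d, e, c} and column 4 has {b, d, e, c}, leaving only a.
Row 3, column 2: row 3 has {b, e, c, a} and column 2 has {b, e, c}, leaving only d.
Row 4, column 2: row 4 has {d, c} and column 2 has {b, d, e, c}, leaving only a.
Row 4 already has {d, c, a} and column 3 already has {d, e, c}, so row 4, column 3 must be b.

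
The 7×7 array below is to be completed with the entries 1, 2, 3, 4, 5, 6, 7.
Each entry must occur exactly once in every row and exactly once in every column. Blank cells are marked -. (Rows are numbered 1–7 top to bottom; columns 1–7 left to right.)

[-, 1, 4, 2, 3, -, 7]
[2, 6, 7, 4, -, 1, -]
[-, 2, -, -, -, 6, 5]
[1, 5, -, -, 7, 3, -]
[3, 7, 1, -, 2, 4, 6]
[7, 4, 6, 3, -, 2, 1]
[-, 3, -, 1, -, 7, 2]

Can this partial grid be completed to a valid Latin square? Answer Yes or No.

Row 1, column 6: row 1 has {1, 2, 3, 4, 7} and column 6 has {1, 2, 3, 4, 6, 7}, so it must be 5.
Row 1, column 1: row 1 has {1, 2, 3, 4, 5, 7} and column 1 has {1, 2, 3, 7}, so it must be 6.
Row 2, column 5: row 2 has {1, 2, 4, 6, 7} and column 5 has {2, 3, 7}, so it must be 5.
Now row 6, column 5: row 6 together with column 5 already contain {1, 2, 3, 4, 5, 6, 7} — every symbol — so nothing can go there. The grid has no valid completion.

No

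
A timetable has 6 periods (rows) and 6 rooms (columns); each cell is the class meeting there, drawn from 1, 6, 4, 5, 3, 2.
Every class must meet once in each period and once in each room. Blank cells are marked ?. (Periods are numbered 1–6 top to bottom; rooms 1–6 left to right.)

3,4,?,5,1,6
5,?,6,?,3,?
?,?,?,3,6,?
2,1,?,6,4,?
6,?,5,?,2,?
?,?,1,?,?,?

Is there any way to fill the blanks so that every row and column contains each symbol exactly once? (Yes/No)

No period or room among the givens repeats a symbol, and propagating forced cells runs into no contradiction.
One valid completion exists (for instance, 3 4 2 5 1 6 / 5 2 6 4 3 1 / 1 5 4 3 6 2 / 2 1 3 6 4 5 / 6 3 5 1 2 4 / 4 6 1 2 5 3).

Yes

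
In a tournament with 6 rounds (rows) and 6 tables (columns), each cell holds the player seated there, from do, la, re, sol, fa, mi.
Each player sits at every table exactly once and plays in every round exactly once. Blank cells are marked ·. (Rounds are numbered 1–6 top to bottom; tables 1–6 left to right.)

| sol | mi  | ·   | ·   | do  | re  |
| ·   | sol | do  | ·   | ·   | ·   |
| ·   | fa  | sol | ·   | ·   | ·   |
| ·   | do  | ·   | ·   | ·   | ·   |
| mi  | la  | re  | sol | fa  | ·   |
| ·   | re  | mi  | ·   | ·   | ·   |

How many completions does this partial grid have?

30

Round 1, table 3: eliminating its round and table leaves {la, fa}.
Round 1, table 4: eliminating its round and table leaves {la, fa}.
Round 2, table 1: eliminating its round and table leaves {la, re, fa}.
Round 2, table 4: eliminating its round and table leaves {la, re, fa, mi}.
Round 2, table 5: eliminating its round and table leaves {la, re, mi}.
Round 2, table 6: eliminating its round and table leaves {la, fa, mi}.
Round 3, table 1: eliminating its round and table leaves {do, la, re}.
Round 3, table 4: eliminating its round and table leaves {do, la, re, mi}.
Round 3, table 5: eliminating its round and table leaves {la, re, mi}.
Round 3, table 6: eliminating its round and table leaves {do, la, mi}.
Round 4, table 1: eliminating its round and table leaves {la, re, fa}.
Round 4, table 3: eliminating its round and table leaves {la, fa}.
Round 4, table 4: eliminating its round and table leaves {la, re, fa, mi}.
Round 4, table 5: eliminating its round and table leaves {la, re, sol, mi}.
Round 4, table 6: eliminating its round and table leaves {la, sol, fa, mi}.
Round 5, table 6: eliminating its round and table leaves {do}.
Round 6, table 1: eliminating its round and table leaves {do, la, fa}.
Round 6, table 4: eliminating its round and table leaves {do, la, fa}.
Round 6, table 5: eliminating its round and table leaves {la, sol}.
Round 6, table 6: eliminating its round and table leaves {do, la, sol, fa}.
Enumerating the assignments across these blanks that avoid any round or table repeat gives 30 completions.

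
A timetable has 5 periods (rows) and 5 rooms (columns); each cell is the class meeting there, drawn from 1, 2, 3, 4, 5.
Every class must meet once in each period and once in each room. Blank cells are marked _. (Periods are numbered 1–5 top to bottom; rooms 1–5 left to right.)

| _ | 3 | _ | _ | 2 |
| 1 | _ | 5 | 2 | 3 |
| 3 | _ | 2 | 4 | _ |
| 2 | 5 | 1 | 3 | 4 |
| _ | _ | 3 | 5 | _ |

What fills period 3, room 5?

5

Period 1, room 3: period 1 has {2, 3} and room 3 has {1, 2, 3, 5}, leaving only 4.
Period 1, room 1: period 1 has {2, 3, 4} and room 1 has {1, 2, 3}, leaving only 5.
Period 1, room 4: period 1 has {2, 3, 4, 5} and room 4 has {2, 3, 4, 5}, leaving only 1.
Period 2, room 2: period 2 has {1, 2, 3, 5} and room 2 has {3, 5}, leaving only 4.
Period 3, room 2: period 3 has {2, 3, 4} and room 2 has {3, 4, 5}, leaving only 1.
Period 3 already has {1, 2, 3, 4} and room 5 already has {2, 3, 4}, so period 3, room 5 must be 5.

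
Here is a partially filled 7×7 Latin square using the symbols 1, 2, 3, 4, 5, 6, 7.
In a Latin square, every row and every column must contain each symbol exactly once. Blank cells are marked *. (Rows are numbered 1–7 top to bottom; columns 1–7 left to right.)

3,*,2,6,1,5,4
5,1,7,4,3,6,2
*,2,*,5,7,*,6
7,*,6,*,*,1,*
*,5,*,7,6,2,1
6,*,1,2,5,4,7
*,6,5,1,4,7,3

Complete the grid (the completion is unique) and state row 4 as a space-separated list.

7 4 6 3 2 1 5

Row 4, column 4: row 4 has {1, 6, 7} and column 4 has {1, 2, 4, 5, 6, 7}, leaving only 3.
Row 4, column 2: row 4 has {1, 3, 6, 7} and column 2 has {1, 2, 5, 6}, leaving only 4.
Row 4, column 5: row 4 has {1, 3, 4, 6, 7} and column 5 has {1, 3, 4, 5, 6, 7}, leaving only 2.
Row 4, column 7: row 4 has {1, 2, 3, 4, 6, 7} and column 7 has {1, 2, 3, 4, 6, 7}, leaving only 5.
So row 4 reads: 7 4 6 3 2 1 5.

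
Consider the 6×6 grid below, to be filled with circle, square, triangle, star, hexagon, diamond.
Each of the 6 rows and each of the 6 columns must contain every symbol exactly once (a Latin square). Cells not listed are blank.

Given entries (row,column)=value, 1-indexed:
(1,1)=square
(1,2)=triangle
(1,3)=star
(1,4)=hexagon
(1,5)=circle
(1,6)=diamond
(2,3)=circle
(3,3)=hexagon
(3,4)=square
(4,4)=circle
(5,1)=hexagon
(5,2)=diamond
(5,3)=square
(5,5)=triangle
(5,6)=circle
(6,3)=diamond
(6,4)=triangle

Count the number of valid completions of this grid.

Row 2, column 1: eliminating its row and column leaves {triangle, star, diamond}.
Row 2, column 2: eliminating its row and column leaves {square, star, hexagon}.
Row 2, column 4: eliminating its row and column leaves {star, diamond}.
Row 2, column 5: eliminating its row and column leaves {square, star, hexagon, diamond}.
Row 2, column 6: eliminating its row and column leaves {square, triangle, star, hexagon}.
Row 3, column 1: eliminating its row and column leaves {circle, triangle, star, diamond}.
Row 3, column 2: eliminating its row and column leaves {circle, star}.
Row 3, column 5: eliminating its row and column leaves {star, diamond}.
Row 3, column 6: eliminating its row and column leaves {triangle, star}.
Row 4, column 1: eliminating its row and column leaves {triangle, star, diamond}.
Row 4, column 2: eliminating its row and column leaves {square, star, hexagon}.
Row 4, column 3: eliminating its row and column leaves {triangle}.
Row 4, column 5: eliminating its row and column leaves {square, star, hexagon, diamond}.
Row 4, column 6: eliminating its row and column leaves {square, triangle, star, hexagon}.
Row 5, column 4: eliminating its row and column leaves {star}.
Row 6, column 1: eliminating its row and column leaves {circle, star}.
Row 6, column 2: eliminating its row and column leaves {circle, square, star, hexagon}.
Row 6, column 5: eliminating its row and column leaves {square, star, hexagon}.
Row 6, column 6: eliminating its row and column leaves {square, star, hexagon}.
Enumerating the assignments across these blanks that avoid any row or column repeat gives 24 completions.

24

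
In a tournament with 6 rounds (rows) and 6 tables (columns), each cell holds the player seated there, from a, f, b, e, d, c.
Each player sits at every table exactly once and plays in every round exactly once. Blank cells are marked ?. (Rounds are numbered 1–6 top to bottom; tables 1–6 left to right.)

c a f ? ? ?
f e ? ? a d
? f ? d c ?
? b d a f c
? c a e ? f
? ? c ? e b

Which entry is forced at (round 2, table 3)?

Round 2 already has {a, f, e, d} and table 3 already has {a, f, d, c}, so round 2, table 3 must be b.

b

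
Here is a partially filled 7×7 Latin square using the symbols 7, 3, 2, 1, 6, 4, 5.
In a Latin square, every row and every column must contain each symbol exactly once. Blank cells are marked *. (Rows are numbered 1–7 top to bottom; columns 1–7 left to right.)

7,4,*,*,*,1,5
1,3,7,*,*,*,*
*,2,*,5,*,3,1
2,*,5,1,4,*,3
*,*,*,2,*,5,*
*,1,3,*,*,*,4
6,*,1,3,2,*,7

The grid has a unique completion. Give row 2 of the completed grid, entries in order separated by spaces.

Row 1, column 4: row 1 has {7, 1, 4, 5} and column 4 has {3, 2, 1, 5}, leaving only 6.
Row 2, column 4: row 2 has {7, 3, 1} and column 4 has {3, 2, 1, 6, 5}, leaving only 4.
Row 1, column 3: row 1 has {7, 1, 6, 4, 5} and column 3 has {7, 3, 1, 5}, leaving only 2.
Row 1, column 5: row 1 has {7, 2, 1, 6, 4, 5} and column 5 has {2, 4}, leaving only 3.
Row 3, column 1: row 3 has {3, 2, 1, 5} and column 1 has {7, 2, 1, 6}, leaving only 4.
Row 3, column 3: row 3 has {3, 2, 1, 4, 5} and column 3 has {7, 3, 2, 1, 5}, leaving only 6.
Row 3, column 5: row 3 has {3, 2, 1, 6, 4, 5} and column 5 has {3, 2, 4}, leaving only 7.
Row 5, column 1: row 5 has {2, 5} and column 1 has {7, 2, 1, 6, 4}, leaving only 3.
Row 5, column 3: row 5 has {3, 2, 5} and column 3 has {7, 3, 2, 1, 6, 5}, leaving only 4.
Row 5, column 7: row 5 has {3, 2, 4, 5} and column 7 has {7, 3, 1, 4, 5}, leaving only 6.
Row 2, column 7: row 2 has {7, 3, 1, 4} and column 7 has {7, 3, 1, 6, 4, 5}, leaving only 2.
Row 2, column 6: row 2 has {7, 3, 2, 1, 4} and column 6 has {3, 1, 5}, leaving only 6.
Row 2, column 5: row 2 has {7, 3, 2, 1, 6, 4} and column 5 has {7, 3, 2, 4}, leaving only 5.
So row 2 reads: 1 3 7 4 5 6 2.

1 3 7 4 5 6 2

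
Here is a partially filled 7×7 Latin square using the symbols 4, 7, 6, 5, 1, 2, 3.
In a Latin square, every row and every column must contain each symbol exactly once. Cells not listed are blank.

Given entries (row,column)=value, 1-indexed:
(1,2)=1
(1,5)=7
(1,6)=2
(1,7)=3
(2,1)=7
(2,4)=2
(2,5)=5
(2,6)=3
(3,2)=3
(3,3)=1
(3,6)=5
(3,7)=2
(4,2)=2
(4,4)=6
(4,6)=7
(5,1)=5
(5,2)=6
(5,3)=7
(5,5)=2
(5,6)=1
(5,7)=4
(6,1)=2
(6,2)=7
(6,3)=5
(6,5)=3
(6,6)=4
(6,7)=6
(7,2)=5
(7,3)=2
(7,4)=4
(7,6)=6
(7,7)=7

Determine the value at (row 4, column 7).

5

Row 1, column 4: row 1 has {7, 1, 2, 3} and column 4 has {4, 6, 2}, leaving only 5.
Row 2, column 2: row 2 has {7, 5, 2, 3} and column 2 has {7, 6, 5, 1, 2, 3}, leaving only 4.
Row 2, column 3: row 2 has {4, 7, 5, 2, 3} and column 3 has {7, 5, 1, 2}, leaving only 6.
Row 1, column 3: row 1 has {7, 5, 1, 2, 3} and column 3 has {7, 6, 5, 1, 2}, leaving only 4.
Row 1, column 1: row 1 has {4, 7, 5, 1, 2, 3} and column 1 has {7, 5, 2}, leaving only 6.
Row 2, column 7: row 2 has {4, 7, 6, 5, 2, 3} and column 7 has {4, 7, 6, 2, 3}, leaving only 1.
Row 4 already has {7, 6, 2} and column 7 already has {4, 7, 6, 1, 2, 3}, so row 4, column 7 must be 5.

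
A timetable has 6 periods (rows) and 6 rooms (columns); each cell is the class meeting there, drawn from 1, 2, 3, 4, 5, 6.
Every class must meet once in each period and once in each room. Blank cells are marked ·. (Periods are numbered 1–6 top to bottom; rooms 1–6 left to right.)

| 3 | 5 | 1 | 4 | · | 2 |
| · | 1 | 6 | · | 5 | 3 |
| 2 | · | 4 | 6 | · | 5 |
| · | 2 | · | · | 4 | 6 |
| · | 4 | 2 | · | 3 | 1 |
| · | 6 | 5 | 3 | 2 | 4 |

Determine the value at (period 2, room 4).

Period 2 already has {1, 3, 5, 6} and room 4 already has {3, 4, 6}, so period 2, room 4 must be 2.

2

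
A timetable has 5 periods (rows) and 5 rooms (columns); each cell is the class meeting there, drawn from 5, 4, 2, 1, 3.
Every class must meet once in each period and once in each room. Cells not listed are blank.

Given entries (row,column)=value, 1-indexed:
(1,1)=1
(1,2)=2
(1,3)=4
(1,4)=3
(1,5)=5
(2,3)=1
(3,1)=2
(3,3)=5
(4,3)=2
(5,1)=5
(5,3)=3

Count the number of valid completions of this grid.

Period 2, room 1: eliminating its period and room leaves {4, 3}.
Period 2, room 2: eliminating its period and room leaves {5, 4, 3}.
Period 2, room 4: eliminating its period and room leaves {5, 4, 2}.
Period 2, room 5: eliminating its period and room leaves {4, 2, 3}.
Period 3, room 2: eliminating its period and room leaves {4, 1, 3}.
Period 3, room 4: eliminating its period and room leaves {4, 1}.
Period 3, room 5: eliminating its period and room leaves {4, 1, 3}.
Period 4, room 1: eliminating its period and room leaves {4, 3}.
Period 4, room 2: eliminating its period and room leaves {5, 4, 1, 3}.
Period 4, room 4: eliminating its period and room leaves {5, 4, 1}.
Period 4, room 5: eliminating its period and room leaves {4, 1, 3}.
Period 5, room 2: eliminating its period and room leaves {4, 1}.
Period 5, room 4: eliminating its period and room leaves {4, 2, 1}.
Period 5, room 5: eliminating its period and room leaves {4, 2, 1}.
Enumerating the assignments across these blanks that avoid any period or room repeat gives 10 completions.

10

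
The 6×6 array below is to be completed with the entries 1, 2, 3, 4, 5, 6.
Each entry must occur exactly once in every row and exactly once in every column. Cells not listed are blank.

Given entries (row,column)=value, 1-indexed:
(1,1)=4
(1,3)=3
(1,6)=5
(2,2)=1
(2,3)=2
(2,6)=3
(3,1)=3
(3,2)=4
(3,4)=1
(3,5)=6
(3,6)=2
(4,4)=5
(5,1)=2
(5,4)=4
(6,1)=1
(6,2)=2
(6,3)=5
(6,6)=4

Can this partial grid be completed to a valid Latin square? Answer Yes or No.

Row 3, column 3: row 3 together with column 3 already contain {1, 2, 3, 4, 5, 6} — every symbol — so nothing can go there. The grid has no valid completion.

No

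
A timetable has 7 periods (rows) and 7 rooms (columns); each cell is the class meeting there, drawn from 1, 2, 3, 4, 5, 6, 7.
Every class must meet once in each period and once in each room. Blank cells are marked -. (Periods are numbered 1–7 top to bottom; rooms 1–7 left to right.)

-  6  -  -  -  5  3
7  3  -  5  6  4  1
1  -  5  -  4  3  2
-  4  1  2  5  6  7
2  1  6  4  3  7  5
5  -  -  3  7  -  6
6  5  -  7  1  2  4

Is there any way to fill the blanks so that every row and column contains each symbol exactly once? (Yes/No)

Yes

No period or room among the givens repeats a symbol, and propagating forced cells runs into no contradiction.
One valid completion exists (for instance, 4 6 7 1 2 5 3 / 7 3 2 5 6 4 1 / 1 7 5 6 4 3 2 / 3 4 1 2 5 6 7 / 2 1 6 4 3 7 5 / 5 2 4 3 7 1 6 / 6 5 3 7 1 2 4).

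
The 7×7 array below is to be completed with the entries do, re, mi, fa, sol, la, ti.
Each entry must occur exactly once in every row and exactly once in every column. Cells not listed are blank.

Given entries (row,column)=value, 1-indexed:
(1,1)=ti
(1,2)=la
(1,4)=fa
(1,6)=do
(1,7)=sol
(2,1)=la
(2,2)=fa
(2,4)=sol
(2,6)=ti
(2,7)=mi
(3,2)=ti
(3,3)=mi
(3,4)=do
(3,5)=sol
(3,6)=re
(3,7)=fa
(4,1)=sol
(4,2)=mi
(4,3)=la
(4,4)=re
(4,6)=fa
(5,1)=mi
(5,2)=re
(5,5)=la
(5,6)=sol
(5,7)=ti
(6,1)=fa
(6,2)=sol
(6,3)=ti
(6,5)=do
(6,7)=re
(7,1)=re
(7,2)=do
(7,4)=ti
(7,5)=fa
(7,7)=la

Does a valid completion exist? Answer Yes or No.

Row 3, column 1: row 3 together with column 1 already contain {do, re, mi, fa, sol, la, ti} — every symbol — so nothing can go there. The grid has no valid completion.

No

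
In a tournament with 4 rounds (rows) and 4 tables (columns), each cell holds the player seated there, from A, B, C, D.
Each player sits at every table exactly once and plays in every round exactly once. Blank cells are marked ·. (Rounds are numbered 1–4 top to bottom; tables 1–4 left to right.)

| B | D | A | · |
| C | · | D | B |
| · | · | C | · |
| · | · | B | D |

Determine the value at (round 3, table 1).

Round 1, table 4: round 1 has {A, B, D} and table 4 has {B, D}, leaving only C.
Round 2, table 2: round 2 has {B, C, D} and table 2 has {D}, leaving only A.
Round 3, table 2: round 3 has {C} and table 2 has {A, D}, leaving only B.
Round 3, table 4: round 3 has {B, C} and table 4 has {B, C, D}, leaving only A.
Round 3 already has {A, B, C} and table 1 already has {B, C}, so round 3, table 1 must be D.

D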